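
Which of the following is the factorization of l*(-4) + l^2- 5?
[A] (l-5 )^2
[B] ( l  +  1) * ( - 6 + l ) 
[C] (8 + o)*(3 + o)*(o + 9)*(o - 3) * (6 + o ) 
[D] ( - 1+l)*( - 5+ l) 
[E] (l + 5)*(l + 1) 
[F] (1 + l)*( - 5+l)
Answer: F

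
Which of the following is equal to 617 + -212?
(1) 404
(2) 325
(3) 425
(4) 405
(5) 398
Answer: 4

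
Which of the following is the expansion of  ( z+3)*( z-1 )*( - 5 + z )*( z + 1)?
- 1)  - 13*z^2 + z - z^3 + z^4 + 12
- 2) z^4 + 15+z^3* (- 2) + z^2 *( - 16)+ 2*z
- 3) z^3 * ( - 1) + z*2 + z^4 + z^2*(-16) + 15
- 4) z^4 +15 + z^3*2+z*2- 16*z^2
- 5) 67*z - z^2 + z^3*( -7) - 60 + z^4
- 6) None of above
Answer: 2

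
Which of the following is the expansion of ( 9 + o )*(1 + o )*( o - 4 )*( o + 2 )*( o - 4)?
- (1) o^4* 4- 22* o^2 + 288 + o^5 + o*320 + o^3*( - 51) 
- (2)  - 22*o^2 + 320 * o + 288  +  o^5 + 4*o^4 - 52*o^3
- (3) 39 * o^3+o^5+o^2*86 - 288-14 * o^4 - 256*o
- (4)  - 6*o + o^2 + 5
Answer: 1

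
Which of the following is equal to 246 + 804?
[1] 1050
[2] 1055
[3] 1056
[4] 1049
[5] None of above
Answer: 1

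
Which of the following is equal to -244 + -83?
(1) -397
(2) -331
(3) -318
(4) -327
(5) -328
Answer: 4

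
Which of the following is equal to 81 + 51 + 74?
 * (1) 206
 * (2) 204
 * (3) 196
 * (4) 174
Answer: 1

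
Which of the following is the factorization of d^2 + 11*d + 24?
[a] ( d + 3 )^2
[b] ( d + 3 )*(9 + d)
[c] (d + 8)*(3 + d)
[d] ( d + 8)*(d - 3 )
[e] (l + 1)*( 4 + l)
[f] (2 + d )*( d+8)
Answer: c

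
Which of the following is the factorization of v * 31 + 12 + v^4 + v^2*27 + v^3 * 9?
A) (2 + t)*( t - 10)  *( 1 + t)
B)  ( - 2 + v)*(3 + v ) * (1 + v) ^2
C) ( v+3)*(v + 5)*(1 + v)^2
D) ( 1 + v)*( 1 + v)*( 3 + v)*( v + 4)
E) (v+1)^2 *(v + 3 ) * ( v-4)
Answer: D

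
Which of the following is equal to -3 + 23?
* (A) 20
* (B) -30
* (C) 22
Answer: A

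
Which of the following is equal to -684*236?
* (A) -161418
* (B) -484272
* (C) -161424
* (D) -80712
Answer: C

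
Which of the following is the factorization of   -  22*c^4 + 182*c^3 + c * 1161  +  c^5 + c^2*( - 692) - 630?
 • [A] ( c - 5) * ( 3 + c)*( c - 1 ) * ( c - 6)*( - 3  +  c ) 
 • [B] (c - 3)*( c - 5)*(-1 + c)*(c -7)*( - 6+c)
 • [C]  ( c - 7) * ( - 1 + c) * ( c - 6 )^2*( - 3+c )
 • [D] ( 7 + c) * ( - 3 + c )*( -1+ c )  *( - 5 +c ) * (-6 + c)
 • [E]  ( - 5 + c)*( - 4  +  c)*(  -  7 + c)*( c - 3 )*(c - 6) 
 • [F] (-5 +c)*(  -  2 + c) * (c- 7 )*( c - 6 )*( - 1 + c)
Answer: B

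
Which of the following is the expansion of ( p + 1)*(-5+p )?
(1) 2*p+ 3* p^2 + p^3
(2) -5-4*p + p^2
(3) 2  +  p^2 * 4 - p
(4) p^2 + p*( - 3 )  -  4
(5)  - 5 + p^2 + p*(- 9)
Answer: 2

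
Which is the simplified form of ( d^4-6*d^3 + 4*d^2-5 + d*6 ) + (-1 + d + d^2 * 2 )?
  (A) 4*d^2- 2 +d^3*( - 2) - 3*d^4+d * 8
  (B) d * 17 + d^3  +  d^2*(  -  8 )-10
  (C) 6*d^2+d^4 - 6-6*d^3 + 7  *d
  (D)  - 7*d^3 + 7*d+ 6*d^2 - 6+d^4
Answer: C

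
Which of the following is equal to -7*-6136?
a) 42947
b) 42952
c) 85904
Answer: b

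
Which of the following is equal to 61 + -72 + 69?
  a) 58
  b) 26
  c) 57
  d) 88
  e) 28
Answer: a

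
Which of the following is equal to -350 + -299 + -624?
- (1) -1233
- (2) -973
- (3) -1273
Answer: 3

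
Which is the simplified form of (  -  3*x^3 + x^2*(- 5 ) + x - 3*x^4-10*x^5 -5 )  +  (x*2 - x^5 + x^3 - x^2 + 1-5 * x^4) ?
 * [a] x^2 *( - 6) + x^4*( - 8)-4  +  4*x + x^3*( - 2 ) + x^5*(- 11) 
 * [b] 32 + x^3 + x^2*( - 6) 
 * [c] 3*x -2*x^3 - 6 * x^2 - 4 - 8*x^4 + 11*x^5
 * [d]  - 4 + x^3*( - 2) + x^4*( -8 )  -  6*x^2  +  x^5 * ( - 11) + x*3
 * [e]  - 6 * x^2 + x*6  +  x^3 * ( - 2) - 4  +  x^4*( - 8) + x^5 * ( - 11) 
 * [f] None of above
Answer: d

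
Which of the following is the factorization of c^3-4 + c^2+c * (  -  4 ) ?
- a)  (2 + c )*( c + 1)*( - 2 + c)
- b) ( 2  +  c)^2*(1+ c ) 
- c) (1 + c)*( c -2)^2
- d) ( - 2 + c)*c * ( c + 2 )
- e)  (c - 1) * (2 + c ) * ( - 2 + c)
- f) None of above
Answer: a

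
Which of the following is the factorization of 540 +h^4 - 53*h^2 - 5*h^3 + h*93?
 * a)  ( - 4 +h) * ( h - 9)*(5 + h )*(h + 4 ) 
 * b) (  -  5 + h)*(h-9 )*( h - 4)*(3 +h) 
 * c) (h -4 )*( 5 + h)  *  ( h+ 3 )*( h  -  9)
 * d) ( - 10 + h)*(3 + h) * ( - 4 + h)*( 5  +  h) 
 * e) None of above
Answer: c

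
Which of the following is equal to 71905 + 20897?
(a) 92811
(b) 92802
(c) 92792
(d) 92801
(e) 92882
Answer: b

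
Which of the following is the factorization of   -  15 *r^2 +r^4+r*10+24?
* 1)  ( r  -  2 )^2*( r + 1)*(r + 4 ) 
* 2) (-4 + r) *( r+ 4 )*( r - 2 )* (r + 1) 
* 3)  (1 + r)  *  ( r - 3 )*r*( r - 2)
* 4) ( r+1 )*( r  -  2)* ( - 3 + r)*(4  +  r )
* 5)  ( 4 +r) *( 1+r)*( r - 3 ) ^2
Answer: 4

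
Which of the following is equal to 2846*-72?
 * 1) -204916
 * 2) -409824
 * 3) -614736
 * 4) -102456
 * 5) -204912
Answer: 5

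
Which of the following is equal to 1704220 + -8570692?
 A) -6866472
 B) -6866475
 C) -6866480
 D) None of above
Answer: A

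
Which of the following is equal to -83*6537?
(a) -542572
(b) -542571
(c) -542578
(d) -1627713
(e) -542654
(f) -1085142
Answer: b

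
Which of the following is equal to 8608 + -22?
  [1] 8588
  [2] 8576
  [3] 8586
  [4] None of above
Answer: 3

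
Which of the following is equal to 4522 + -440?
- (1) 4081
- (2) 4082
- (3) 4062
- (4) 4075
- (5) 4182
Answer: 2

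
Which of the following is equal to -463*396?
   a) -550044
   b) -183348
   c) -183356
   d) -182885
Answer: b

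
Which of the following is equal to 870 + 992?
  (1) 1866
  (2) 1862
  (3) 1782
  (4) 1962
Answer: 2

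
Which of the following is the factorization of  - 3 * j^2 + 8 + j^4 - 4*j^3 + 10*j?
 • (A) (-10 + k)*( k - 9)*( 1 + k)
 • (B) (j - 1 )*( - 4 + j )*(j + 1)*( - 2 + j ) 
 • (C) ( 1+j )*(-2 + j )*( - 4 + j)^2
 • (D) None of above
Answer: D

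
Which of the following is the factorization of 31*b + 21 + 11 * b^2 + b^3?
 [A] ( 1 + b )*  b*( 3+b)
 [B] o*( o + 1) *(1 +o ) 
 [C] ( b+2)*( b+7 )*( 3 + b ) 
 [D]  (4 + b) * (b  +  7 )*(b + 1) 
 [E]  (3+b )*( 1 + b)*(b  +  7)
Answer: E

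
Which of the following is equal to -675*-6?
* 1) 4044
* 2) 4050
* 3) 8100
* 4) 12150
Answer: 2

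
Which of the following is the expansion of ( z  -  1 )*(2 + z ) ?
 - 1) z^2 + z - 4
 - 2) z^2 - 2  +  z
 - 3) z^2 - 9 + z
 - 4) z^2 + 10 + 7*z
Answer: 2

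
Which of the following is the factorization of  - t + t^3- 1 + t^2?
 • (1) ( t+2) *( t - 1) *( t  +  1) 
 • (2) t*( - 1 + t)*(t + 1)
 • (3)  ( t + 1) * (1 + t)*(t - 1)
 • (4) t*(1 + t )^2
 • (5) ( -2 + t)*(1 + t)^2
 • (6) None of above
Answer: 3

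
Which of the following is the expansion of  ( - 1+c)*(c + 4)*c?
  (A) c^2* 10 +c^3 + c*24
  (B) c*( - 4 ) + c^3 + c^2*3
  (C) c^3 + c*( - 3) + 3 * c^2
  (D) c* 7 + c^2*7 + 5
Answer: B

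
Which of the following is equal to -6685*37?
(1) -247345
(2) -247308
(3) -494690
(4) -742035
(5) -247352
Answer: 1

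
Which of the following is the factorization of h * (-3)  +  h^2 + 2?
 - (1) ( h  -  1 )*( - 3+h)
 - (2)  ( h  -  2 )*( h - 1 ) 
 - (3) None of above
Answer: 2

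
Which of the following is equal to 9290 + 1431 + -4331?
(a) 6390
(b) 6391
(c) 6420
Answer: a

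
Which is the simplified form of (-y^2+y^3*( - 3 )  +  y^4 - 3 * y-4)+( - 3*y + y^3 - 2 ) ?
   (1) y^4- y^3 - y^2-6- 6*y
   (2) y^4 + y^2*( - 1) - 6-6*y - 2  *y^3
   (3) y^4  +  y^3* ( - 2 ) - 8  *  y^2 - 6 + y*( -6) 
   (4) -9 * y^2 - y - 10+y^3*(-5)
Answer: 2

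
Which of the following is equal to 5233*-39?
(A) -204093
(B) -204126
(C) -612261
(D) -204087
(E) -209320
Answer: D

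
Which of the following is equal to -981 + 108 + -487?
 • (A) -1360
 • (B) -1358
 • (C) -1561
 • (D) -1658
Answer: A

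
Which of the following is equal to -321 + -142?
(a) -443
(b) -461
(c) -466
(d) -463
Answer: d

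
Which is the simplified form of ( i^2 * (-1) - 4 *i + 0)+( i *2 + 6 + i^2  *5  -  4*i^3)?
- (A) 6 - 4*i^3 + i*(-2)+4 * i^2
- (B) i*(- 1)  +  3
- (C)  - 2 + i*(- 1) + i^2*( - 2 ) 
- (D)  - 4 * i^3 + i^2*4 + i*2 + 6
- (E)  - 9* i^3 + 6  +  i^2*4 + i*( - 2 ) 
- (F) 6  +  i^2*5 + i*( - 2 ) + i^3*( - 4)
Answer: A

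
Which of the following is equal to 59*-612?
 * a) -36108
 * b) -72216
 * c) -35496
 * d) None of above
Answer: a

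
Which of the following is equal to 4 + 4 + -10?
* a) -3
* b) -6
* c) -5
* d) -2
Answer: d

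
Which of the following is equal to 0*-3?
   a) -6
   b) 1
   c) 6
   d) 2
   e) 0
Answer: e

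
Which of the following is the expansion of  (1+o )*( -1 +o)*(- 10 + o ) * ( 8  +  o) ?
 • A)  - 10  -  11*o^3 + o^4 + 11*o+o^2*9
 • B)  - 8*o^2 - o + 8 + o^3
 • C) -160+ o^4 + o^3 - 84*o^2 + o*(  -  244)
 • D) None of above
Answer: D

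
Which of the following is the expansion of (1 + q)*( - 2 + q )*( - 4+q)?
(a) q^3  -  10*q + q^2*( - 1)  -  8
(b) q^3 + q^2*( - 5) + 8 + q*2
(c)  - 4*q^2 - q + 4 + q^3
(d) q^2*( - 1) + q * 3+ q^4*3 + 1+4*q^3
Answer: b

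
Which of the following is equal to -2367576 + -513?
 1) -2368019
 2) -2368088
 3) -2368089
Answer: 3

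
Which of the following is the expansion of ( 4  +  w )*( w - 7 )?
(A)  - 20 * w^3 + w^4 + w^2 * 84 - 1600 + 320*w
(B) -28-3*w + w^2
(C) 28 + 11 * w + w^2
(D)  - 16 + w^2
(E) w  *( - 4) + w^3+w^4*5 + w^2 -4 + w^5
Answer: B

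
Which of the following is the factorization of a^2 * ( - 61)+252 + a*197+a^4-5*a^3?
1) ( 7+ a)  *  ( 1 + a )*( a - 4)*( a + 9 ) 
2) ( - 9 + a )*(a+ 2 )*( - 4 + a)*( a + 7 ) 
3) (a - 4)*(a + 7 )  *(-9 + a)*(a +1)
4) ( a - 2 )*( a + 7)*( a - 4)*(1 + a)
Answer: 3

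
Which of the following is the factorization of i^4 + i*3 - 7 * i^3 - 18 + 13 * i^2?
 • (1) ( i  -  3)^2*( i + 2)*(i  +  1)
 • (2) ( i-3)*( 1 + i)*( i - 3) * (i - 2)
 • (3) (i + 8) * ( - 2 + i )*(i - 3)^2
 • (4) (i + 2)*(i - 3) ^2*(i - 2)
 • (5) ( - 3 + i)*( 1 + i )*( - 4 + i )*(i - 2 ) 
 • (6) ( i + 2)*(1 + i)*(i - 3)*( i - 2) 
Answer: 2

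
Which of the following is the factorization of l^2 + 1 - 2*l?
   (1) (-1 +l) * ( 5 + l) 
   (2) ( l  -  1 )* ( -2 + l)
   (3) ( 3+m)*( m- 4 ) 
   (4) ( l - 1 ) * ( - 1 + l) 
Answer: 4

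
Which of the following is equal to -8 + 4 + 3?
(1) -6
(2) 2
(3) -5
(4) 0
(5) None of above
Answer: 5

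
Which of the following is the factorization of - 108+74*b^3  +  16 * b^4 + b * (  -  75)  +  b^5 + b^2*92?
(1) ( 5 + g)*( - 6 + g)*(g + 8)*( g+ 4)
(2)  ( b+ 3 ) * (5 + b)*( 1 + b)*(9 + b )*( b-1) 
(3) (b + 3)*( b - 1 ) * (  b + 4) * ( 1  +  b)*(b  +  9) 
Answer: 3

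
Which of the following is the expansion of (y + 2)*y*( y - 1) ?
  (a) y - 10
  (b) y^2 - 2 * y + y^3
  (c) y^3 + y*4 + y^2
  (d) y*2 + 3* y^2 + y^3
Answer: b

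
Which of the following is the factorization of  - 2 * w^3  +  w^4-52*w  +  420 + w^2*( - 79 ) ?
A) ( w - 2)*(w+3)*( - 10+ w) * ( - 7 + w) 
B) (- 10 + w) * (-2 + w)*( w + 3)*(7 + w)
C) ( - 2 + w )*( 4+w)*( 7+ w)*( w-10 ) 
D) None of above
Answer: B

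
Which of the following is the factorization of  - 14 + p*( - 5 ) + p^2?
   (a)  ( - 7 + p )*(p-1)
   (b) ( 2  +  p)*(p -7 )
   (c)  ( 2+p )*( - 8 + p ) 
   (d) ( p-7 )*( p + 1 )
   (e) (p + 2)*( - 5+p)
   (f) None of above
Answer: b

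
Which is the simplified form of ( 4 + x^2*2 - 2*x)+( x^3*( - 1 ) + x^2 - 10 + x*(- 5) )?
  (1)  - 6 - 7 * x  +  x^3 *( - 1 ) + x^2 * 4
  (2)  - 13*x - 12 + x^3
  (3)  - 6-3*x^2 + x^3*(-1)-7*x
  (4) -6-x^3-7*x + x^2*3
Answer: 4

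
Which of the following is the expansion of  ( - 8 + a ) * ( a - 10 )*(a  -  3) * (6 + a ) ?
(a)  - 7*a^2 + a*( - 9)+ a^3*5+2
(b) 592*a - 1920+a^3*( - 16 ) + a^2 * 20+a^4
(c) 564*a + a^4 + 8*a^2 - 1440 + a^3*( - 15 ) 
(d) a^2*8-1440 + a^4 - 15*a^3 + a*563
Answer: c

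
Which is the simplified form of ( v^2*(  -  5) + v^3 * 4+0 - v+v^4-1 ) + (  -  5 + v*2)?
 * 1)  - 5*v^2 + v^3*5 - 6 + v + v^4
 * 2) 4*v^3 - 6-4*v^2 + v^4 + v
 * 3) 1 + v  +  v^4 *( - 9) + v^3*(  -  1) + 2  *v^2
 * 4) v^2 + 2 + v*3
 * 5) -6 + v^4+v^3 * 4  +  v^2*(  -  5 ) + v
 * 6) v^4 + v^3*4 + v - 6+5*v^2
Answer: 5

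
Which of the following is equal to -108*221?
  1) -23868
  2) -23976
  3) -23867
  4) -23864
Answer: 1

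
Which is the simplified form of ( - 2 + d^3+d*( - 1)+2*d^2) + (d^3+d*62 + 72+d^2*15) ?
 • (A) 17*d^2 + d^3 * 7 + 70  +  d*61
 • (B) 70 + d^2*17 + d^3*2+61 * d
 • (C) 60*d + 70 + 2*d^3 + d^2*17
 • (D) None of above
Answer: B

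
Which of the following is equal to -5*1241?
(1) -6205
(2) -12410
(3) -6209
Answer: 1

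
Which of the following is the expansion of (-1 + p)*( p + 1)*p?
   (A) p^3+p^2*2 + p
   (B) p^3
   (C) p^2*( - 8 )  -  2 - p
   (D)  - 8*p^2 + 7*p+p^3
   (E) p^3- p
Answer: E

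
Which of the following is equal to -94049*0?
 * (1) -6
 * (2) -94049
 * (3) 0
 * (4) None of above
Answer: 3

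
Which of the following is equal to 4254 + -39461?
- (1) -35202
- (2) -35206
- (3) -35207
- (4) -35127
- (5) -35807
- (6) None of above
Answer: 3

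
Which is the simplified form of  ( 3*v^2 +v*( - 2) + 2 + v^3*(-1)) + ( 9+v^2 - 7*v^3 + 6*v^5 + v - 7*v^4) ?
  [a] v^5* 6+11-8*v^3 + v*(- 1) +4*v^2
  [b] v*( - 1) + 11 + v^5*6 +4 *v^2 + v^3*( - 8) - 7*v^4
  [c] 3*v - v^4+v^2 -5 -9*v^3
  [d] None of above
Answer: b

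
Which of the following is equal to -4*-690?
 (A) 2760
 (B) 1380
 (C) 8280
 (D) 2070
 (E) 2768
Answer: A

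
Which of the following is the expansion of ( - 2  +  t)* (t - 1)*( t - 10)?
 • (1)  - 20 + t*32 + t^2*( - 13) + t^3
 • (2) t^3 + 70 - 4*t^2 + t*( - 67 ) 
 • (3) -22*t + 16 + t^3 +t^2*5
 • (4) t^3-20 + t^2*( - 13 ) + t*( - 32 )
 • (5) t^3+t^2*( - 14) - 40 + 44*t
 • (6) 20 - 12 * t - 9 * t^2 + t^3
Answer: 1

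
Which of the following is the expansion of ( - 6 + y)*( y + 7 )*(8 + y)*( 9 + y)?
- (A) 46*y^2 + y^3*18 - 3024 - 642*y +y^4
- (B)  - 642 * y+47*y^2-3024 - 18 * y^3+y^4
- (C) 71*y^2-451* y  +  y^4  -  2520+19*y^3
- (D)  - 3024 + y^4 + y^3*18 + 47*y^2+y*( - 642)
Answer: D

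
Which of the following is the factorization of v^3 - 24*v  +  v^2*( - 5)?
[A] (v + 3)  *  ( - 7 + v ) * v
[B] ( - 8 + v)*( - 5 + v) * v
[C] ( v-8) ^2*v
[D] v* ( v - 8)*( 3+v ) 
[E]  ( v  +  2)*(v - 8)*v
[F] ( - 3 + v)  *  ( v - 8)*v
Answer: D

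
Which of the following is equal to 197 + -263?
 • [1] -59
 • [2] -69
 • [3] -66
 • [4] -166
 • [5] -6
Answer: 3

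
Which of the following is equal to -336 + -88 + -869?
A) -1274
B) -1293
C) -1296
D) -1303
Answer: B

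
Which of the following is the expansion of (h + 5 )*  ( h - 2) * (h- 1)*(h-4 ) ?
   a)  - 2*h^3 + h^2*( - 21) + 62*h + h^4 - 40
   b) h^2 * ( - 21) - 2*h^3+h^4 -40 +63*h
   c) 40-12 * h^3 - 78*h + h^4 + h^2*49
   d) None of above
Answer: a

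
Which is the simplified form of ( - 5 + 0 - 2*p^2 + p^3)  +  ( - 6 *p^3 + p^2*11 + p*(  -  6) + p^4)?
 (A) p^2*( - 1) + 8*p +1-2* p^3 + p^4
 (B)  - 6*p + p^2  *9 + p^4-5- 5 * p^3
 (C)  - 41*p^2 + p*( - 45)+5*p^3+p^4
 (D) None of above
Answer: B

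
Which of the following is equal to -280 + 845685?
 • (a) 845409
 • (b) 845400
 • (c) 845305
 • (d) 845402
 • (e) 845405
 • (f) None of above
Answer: e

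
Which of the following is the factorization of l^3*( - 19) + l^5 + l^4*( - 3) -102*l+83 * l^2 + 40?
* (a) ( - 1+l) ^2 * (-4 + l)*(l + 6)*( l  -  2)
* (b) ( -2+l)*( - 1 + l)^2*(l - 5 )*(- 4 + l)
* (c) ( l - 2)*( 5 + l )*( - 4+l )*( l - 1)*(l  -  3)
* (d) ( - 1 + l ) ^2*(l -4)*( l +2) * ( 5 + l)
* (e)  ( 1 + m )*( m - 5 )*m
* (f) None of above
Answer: f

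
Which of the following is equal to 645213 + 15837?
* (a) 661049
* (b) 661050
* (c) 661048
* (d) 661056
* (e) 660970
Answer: b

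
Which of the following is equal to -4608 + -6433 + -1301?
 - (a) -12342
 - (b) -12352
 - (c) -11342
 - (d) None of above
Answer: a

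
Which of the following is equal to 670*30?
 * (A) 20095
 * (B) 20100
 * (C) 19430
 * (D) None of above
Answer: B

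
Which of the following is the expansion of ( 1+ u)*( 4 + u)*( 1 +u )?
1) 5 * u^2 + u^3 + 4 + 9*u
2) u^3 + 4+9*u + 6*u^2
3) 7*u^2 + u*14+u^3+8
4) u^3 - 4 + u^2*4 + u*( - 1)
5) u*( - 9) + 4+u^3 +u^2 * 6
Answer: 2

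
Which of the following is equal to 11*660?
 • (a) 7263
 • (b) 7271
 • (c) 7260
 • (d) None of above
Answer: c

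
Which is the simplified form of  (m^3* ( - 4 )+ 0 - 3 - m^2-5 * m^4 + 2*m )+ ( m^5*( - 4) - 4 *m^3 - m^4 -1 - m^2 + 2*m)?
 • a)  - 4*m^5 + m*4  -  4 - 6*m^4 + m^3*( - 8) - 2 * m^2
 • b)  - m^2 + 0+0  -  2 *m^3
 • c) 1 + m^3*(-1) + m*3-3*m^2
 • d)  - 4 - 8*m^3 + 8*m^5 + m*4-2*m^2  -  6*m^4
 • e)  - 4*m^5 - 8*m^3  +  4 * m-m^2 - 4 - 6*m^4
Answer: a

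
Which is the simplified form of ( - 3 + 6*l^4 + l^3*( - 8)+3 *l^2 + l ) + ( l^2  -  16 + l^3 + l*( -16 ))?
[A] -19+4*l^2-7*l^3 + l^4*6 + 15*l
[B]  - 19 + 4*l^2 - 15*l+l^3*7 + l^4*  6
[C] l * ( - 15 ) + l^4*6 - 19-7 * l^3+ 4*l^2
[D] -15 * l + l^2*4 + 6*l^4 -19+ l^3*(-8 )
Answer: C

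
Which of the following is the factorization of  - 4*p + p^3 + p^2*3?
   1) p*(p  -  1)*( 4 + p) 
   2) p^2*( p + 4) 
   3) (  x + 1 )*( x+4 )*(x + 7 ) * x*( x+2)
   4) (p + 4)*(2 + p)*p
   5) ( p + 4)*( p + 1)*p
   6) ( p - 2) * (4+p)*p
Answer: 1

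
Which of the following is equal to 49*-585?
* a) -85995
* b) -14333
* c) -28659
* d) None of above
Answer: d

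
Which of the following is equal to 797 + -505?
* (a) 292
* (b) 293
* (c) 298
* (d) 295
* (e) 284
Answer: a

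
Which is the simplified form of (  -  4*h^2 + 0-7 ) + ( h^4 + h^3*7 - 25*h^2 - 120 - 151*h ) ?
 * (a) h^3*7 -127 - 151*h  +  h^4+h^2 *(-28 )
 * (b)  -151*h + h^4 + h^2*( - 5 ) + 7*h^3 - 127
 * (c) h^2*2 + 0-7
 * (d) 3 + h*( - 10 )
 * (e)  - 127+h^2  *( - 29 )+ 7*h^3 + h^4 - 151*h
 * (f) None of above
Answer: e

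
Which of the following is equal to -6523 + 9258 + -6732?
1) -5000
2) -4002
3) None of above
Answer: 3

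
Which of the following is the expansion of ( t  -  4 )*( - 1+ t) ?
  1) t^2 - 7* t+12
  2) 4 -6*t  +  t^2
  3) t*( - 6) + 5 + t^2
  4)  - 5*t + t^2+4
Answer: 4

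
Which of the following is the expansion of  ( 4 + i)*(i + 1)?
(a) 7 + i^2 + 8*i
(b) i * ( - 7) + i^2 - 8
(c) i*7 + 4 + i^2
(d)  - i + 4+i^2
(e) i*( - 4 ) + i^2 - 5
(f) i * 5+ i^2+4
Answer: f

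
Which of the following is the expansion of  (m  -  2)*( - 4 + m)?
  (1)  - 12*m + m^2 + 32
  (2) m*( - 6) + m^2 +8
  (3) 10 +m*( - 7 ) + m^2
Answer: 2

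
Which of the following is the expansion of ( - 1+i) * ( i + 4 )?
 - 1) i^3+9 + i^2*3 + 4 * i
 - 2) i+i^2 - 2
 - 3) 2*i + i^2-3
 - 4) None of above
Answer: 4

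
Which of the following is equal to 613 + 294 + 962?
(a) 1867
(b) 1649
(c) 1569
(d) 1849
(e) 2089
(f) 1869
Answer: f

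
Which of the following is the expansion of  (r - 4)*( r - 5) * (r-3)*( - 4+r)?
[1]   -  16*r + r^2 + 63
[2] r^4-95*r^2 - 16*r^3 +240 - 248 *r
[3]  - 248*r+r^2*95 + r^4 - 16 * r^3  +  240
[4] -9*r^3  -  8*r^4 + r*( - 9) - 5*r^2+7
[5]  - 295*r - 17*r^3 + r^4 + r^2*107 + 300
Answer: 3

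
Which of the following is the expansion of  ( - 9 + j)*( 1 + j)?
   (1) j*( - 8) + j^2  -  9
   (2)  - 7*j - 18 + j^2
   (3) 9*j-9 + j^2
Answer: 1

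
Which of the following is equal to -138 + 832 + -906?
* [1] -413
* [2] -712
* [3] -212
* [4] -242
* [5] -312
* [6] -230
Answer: 3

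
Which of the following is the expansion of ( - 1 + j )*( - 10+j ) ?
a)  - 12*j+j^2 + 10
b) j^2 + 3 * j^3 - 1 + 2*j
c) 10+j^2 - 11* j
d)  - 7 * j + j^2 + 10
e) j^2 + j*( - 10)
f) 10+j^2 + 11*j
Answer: c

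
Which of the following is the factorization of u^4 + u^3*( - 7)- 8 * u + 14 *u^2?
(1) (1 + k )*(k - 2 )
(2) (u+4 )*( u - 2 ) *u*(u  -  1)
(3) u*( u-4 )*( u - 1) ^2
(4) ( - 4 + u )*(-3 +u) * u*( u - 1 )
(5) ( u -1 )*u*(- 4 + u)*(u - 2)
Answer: 5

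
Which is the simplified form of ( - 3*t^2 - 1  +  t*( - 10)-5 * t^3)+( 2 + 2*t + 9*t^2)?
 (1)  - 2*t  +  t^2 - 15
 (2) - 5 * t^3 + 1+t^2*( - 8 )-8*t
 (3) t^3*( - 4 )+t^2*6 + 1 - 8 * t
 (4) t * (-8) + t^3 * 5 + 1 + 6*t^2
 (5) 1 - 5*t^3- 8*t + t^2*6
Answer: 5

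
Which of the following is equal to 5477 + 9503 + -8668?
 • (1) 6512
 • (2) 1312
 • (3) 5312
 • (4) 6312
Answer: 4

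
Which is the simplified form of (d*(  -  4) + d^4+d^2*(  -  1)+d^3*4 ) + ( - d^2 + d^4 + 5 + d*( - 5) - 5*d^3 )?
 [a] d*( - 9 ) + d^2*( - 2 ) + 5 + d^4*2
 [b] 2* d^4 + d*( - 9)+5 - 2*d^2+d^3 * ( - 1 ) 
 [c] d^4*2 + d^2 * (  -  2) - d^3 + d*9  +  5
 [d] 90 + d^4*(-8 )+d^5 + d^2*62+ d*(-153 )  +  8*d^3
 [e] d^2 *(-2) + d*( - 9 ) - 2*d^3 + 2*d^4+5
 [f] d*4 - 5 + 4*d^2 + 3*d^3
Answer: b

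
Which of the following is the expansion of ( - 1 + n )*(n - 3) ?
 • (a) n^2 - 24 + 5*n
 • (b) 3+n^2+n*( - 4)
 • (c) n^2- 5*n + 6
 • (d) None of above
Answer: b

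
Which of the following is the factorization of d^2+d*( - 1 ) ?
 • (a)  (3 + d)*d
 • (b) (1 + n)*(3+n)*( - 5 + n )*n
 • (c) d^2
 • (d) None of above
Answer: d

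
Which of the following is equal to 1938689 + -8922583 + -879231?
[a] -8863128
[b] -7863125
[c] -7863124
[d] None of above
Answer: b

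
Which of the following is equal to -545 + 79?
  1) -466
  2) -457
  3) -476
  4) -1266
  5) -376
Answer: 1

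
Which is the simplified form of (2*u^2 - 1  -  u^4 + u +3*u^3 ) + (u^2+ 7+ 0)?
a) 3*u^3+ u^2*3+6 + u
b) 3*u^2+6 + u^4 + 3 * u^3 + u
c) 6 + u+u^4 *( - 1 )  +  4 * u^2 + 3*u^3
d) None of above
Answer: d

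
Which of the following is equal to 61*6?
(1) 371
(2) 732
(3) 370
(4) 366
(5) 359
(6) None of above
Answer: 4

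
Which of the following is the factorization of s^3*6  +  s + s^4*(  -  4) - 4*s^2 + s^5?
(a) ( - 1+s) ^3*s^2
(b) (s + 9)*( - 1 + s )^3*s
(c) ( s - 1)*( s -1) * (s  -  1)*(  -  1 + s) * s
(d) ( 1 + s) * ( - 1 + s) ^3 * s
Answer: c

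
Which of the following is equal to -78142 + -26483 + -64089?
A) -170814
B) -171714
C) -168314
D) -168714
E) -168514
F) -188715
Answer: D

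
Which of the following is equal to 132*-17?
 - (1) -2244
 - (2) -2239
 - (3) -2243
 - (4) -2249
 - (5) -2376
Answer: 1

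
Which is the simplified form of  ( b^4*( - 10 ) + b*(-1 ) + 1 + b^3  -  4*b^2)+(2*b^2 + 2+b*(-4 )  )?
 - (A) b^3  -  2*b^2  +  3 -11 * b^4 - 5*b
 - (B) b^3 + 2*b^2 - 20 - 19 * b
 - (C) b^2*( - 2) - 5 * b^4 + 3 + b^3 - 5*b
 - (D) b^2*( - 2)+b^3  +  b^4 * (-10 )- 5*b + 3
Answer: D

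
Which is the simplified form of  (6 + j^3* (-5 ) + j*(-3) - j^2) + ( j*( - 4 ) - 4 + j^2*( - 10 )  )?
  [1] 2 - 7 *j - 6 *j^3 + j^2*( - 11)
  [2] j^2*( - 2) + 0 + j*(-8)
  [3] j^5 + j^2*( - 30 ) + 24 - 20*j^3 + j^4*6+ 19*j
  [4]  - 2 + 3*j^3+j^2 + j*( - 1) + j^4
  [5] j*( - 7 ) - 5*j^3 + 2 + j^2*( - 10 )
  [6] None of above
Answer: 6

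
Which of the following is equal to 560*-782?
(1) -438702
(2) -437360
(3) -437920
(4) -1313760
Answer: 3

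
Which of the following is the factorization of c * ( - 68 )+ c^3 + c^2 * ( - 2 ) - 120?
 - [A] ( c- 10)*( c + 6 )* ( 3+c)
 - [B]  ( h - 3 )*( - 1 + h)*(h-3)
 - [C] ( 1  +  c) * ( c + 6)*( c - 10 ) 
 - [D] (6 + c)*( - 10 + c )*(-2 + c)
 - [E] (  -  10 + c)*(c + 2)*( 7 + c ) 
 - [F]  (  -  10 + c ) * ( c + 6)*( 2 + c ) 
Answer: F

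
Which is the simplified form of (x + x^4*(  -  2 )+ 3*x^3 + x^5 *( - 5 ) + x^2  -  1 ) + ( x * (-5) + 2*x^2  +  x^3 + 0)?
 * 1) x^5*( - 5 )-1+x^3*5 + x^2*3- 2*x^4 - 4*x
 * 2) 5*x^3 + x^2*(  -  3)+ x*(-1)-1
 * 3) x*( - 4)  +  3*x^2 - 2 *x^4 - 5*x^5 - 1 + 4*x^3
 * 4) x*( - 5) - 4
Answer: 3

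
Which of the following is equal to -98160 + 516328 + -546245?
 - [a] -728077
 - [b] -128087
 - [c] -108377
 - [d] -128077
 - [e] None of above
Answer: d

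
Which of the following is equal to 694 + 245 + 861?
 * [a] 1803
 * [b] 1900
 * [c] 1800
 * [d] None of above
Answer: c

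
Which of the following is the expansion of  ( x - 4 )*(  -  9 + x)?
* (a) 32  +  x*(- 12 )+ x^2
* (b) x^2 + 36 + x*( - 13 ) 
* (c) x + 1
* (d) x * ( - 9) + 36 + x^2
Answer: b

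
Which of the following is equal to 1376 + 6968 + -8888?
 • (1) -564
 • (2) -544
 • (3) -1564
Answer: 2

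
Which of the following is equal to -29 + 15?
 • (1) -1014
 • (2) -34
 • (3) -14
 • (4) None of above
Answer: 3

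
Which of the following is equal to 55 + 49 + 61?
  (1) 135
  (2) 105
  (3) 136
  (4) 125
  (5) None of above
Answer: 5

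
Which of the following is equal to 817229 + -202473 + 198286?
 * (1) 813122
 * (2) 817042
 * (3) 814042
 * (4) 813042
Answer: 4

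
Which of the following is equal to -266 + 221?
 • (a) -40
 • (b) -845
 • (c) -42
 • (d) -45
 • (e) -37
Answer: d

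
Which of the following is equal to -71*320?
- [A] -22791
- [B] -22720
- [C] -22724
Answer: B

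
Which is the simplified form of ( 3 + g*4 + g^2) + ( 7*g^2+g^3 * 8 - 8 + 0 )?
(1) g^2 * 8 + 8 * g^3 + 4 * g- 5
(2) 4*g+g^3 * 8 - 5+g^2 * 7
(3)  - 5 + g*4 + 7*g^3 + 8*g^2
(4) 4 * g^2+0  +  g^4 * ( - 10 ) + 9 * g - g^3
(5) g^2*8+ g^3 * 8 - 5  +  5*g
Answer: 1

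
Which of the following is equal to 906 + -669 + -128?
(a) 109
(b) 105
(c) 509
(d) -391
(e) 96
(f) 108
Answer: a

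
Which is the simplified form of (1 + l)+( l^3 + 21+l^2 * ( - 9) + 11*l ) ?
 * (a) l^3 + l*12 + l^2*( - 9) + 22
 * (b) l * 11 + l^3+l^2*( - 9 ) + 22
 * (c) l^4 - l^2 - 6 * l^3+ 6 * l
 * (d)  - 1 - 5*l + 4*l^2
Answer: a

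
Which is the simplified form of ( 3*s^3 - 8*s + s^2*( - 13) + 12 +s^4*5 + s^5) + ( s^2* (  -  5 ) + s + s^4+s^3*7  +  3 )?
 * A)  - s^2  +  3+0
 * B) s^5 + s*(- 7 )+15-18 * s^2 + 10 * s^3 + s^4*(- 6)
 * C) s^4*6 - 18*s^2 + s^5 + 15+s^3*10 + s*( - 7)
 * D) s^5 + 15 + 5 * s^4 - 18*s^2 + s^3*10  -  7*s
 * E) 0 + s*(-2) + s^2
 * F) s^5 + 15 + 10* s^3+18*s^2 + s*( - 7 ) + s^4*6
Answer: C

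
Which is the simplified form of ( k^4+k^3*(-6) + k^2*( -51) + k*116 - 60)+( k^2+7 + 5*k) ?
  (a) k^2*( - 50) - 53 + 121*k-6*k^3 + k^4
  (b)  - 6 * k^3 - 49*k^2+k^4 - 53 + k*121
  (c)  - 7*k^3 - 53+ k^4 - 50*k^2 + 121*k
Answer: a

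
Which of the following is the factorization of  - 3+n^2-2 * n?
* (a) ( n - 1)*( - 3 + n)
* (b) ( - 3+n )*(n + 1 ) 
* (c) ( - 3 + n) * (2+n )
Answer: b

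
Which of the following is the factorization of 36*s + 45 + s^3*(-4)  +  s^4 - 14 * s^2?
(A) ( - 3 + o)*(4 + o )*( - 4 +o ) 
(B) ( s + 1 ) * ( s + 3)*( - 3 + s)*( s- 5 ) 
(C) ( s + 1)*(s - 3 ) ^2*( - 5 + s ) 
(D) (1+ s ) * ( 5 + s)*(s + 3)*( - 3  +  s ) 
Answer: B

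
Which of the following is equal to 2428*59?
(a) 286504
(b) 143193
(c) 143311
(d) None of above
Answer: d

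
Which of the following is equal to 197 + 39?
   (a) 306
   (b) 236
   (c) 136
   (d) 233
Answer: b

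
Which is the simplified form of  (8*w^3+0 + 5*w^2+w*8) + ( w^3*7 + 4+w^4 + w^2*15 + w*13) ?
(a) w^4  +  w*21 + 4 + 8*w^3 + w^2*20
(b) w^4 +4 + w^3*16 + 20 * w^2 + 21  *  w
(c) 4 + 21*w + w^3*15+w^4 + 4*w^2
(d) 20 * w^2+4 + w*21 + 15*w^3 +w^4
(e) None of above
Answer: d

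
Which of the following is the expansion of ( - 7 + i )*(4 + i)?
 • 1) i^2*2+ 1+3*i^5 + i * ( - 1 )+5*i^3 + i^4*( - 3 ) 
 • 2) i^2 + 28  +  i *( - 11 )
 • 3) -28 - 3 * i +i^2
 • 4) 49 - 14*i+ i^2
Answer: 3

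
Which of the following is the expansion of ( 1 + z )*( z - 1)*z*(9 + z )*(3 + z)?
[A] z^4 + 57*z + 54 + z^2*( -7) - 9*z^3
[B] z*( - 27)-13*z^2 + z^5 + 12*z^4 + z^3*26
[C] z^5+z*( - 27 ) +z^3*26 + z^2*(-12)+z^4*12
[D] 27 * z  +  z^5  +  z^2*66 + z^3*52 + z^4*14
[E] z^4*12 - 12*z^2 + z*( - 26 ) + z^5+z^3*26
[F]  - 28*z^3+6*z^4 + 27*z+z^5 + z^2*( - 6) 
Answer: C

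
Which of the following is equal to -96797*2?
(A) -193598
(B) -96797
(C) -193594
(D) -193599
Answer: C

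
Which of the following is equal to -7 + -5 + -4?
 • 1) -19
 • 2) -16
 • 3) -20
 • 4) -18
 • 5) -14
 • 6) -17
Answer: 2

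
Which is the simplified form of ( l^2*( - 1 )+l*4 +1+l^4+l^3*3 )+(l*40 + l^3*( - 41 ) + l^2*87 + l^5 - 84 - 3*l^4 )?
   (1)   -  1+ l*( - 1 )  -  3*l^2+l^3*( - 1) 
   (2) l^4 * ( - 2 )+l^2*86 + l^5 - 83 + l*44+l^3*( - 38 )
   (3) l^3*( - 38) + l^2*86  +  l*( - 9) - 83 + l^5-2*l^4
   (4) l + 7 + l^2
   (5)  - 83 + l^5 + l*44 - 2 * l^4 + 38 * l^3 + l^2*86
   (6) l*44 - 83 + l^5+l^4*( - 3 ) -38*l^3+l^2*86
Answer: 2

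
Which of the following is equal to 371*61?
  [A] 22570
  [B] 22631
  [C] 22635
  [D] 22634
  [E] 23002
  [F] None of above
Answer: B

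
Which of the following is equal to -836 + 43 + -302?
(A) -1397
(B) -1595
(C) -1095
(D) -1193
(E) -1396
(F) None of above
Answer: C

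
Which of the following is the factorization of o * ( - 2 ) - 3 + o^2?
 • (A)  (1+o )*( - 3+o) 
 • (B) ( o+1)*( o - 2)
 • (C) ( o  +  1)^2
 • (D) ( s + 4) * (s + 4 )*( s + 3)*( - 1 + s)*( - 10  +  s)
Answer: A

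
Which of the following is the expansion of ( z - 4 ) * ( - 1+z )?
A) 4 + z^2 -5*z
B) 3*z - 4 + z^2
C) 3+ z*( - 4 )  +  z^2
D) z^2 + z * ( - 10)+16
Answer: A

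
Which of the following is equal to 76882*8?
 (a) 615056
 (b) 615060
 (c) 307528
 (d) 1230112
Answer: a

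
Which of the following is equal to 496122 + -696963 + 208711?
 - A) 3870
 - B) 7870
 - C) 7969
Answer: B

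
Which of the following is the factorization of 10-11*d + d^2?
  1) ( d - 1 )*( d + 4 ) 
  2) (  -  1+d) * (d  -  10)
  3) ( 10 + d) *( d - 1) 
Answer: 2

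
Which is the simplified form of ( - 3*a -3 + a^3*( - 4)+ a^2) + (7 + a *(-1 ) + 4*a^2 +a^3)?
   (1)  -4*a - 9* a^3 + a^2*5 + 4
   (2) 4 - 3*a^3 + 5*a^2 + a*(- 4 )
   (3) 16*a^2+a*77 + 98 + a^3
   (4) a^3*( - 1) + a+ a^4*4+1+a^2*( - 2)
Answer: 2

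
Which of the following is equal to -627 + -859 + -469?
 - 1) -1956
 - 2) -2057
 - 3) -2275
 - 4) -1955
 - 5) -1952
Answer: 4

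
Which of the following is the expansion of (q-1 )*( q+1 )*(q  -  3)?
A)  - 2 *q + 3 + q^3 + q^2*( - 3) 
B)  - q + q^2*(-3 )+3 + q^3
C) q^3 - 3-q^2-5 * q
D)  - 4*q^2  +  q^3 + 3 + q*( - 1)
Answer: B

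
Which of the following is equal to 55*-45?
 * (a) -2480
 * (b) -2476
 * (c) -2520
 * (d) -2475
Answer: d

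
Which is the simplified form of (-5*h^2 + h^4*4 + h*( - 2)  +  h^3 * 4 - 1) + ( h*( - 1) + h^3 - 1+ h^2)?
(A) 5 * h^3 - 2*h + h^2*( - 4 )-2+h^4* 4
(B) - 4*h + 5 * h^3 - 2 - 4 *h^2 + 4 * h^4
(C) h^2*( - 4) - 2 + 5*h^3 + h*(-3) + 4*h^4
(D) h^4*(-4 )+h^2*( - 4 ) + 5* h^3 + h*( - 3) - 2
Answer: C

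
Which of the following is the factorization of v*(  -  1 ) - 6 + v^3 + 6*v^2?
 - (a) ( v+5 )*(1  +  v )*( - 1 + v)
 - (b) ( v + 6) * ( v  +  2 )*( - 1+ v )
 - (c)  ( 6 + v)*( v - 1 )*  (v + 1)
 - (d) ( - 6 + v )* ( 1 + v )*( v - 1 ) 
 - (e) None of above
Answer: c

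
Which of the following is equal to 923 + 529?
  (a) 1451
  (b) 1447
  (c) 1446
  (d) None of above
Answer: d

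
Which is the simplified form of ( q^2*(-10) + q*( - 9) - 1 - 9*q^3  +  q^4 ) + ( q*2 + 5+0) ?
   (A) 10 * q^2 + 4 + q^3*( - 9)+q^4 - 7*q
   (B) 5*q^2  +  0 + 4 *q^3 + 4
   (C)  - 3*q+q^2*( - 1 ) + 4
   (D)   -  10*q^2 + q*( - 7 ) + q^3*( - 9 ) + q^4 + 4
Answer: D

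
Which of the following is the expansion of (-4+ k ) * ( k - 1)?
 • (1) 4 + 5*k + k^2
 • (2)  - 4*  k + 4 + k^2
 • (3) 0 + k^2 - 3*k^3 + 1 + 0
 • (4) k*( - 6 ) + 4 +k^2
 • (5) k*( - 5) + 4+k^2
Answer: 5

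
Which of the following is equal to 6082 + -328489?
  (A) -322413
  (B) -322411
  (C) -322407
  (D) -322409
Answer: C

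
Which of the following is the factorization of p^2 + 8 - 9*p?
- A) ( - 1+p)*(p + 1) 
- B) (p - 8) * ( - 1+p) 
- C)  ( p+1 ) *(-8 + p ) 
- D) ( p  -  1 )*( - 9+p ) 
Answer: B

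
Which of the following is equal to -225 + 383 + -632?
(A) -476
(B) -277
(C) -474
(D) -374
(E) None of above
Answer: C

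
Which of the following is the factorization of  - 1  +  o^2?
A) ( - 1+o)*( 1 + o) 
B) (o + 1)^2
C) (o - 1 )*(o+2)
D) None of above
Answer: A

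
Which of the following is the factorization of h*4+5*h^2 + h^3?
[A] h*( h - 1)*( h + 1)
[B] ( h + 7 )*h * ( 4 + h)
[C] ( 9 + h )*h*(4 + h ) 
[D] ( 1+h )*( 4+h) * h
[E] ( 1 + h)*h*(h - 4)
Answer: D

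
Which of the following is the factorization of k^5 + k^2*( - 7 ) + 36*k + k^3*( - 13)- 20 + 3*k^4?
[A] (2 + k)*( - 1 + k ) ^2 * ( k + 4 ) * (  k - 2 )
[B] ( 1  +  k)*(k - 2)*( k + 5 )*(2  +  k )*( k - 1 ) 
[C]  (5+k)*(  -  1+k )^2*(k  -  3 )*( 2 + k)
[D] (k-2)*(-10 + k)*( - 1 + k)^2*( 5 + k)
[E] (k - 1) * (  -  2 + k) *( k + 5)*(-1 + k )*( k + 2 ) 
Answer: E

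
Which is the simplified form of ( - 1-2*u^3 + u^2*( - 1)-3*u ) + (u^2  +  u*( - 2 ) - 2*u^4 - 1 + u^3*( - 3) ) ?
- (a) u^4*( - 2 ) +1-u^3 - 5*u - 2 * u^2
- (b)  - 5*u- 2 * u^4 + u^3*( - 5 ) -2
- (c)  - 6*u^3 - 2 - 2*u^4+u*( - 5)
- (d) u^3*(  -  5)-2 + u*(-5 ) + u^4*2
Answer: b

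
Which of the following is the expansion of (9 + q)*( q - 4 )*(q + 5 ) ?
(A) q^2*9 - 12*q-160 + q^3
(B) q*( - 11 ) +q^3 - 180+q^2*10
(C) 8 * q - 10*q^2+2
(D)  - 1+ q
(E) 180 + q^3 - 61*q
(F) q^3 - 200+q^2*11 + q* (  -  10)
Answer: B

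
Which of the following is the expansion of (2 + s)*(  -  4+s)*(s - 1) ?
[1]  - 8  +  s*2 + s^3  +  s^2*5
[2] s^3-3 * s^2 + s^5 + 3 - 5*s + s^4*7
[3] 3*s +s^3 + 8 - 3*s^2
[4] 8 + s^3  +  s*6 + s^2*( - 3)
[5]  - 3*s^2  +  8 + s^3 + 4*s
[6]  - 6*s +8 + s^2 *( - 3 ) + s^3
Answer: 6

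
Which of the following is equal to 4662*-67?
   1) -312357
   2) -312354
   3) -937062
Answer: 2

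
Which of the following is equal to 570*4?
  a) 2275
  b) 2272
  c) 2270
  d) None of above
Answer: d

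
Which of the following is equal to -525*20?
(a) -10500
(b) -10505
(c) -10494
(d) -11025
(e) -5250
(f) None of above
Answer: a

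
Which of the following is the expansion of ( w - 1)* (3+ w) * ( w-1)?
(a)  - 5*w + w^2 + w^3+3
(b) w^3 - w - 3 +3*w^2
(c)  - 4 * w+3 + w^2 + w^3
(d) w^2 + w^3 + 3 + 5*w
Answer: a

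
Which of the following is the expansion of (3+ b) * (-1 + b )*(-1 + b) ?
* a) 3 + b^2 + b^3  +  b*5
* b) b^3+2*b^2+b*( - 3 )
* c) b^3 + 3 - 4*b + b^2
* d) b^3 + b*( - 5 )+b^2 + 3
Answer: d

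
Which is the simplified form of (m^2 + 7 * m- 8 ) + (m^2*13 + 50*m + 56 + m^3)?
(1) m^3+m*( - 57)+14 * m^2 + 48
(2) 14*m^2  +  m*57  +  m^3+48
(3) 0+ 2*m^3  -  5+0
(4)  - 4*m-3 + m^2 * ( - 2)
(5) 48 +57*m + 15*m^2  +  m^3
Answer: 2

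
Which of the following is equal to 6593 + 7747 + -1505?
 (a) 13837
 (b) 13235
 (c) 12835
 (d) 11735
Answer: c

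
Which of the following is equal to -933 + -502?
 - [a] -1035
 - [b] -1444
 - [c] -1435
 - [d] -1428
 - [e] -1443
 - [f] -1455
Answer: c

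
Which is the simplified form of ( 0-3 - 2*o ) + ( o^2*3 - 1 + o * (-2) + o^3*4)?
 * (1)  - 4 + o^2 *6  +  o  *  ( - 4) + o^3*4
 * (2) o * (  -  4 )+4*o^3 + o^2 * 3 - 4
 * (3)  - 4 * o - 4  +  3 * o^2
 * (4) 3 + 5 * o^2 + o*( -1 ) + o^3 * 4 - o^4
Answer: 2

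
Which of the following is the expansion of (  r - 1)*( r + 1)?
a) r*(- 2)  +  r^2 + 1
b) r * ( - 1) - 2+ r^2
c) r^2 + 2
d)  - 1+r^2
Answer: d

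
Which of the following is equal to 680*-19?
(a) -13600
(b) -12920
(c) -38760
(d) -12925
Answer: b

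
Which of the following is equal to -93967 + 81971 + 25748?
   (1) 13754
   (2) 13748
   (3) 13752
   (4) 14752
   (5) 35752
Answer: 3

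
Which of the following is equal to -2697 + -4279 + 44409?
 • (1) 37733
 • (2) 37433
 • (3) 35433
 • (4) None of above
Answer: 2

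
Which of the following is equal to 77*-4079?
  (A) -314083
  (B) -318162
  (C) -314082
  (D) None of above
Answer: A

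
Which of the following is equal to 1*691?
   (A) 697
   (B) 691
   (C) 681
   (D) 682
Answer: B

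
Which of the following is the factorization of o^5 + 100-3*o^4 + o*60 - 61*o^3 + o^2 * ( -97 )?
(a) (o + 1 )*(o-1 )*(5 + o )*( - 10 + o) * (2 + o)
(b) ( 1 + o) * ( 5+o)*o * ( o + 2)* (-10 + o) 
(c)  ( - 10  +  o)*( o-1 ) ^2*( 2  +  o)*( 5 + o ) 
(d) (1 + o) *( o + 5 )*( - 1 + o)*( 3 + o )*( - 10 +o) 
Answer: a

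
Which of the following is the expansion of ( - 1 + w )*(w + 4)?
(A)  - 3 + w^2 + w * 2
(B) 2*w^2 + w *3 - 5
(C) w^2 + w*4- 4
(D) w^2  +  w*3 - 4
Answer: D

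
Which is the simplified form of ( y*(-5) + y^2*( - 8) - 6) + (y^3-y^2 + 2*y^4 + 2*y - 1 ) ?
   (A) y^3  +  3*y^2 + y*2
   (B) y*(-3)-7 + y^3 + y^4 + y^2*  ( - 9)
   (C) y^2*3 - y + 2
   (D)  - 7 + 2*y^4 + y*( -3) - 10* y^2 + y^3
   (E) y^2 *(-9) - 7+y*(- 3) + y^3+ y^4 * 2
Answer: E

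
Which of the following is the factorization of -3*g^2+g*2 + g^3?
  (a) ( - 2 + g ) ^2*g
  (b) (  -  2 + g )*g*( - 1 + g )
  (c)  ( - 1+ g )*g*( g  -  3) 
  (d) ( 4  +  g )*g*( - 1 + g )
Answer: b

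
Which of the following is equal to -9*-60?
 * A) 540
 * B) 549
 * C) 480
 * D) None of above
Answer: A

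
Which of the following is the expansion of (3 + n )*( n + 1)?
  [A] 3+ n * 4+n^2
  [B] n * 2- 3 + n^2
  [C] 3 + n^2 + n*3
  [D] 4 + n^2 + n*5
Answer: A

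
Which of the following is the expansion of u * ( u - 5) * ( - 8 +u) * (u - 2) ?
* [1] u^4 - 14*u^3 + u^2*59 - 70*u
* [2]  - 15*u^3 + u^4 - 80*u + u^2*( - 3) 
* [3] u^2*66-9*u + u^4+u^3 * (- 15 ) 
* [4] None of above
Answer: 4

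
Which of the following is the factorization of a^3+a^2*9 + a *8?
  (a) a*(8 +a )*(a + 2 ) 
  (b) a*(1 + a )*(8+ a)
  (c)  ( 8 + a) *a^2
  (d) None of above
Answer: b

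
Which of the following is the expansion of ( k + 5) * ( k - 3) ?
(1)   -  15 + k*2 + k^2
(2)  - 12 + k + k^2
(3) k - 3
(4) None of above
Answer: 1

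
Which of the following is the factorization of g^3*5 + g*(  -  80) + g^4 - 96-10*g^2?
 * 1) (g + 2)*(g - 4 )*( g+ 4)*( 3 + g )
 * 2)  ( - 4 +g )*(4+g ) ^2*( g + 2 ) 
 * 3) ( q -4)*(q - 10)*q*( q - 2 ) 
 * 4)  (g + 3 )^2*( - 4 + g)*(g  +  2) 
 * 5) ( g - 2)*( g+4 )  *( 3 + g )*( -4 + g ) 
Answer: 1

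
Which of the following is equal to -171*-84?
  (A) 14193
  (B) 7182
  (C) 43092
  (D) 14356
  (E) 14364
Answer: E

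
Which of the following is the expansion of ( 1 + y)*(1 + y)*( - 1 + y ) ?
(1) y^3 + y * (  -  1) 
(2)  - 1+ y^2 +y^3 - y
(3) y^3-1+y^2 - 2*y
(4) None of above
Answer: 2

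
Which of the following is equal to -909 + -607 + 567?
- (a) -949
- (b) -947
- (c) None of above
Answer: a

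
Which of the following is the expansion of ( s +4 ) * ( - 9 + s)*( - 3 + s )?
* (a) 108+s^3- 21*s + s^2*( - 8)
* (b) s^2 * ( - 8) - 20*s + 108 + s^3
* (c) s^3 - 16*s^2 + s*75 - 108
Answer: a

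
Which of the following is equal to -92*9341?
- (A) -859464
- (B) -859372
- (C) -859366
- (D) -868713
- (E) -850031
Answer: B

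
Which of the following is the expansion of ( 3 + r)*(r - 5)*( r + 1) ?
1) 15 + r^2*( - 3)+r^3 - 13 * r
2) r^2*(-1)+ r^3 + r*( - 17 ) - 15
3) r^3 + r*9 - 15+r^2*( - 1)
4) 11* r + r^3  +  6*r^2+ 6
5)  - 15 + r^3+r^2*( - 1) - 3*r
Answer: 2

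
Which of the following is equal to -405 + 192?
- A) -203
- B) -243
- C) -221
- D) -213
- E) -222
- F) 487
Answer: D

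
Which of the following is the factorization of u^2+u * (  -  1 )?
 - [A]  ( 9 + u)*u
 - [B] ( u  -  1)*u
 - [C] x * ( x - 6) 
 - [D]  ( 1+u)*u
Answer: B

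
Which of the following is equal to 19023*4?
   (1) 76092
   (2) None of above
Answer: 1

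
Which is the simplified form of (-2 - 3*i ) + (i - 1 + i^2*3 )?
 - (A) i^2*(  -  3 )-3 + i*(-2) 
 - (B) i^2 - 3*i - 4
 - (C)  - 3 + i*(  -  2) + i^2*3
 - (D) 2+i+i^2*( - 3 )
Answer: C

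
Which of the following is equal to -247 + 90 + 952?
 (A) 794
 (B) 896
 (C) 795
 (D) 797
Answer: C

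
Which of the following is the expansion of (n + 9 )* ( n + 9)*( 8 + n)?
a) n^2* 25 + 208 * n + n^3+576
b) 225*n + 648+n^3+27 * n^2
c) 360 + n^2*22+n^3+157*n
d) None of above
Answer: d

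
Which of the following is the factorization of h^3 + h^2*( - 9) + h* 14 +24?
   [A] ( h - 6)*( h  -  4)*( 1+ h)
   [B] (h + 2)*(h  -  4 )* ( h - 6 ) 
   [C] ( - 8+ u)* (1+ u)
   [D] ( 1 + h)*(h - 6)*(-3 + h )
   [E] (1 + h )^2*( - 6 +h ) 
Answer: A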